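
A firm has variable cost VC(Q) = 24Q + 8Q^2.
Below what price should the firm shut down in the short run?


AVC(Q) = VC(Q)/Q = 24 + 8Q
AVC is increasing in Q, so minimum AVC is at Q -> 0+.
Min AVC = 24
The firm should shut down if P < 24.

24


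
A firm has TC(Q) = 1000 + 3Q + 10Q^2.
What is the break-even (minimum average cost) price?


AC(Q) = 1000/Q + 3 + 10Q
To minimize: dAC/dQ = -1000/Q^2 + 10 = 0
Q^2 = 1000/10 = 100
Q* = 10
Min AC = 1000/10 + 3 + 10*10
Min AC = 100 + 3 + 100 = 203

203


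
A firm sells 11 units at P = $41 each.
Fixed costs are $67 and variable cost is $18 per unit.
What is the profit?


Total Revenue = P * Q = 41 * 11 = $451
Total Cost = FC + VC*Q = 67 + 18*11 = $265
Profit = TR - TC = 451 - 265 = $186

$186


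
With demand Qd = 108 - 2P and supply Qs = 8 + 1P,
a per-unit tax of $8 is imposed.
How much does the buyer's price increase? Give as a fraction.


With a per-unit tax, the buyer's price increase depends on relative slopes.
Supply slope: d = 1, Demand slope: b = 2
Buyer's price increase = d * tax / (b + d)
= 1 * 8 / (2 + 1)
= 8 / 3 = 8/3

8/3


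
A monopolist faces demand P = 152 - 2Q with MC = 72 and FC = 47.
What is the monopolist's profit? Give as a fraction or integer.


MR = MC: 152 - 4Q = 72
Q* = 20
P* = 152 - 2*20 = 112
Profit = (P* - MC)*Q* - FC
= (112 - 72)*20 - 47
= 40*20 - 47
= 800 - 47 = 753

753


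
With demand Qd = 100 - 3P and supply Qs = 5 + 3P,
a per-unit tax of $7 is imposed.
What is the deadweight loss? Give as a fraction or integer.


Pre-tax equilibrium quantity: Q* = 105/2
Post-tax equilibrium quantity: Q_tax = 42
Reduction in quantity: Q* - Q_tax = 21/2
DWL = (1/2) * tax * (Q* - Q_tax)
DWL = (1/2) * 7 * 21/2 = 147/4

147/4


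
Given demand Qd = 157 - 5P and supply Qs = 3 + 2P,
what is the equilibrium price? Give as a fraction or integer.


At equilibrium, Qd = Qs.
157 - 5P = 3 + 2P
157 - 3 = 5P + 2P
154 = 7P
P* = 154/7 = 22

22


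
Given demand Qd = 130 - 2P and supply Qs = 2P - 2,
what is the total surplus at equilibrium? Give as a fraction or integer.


Find equilibrium: 130 - 2P = 2P - 2
130 + 2 = 4P
P* = 132/4 = 33
Q* = 2*33 - 2 = 64
Inverse demand: P = 65 - Q/2, so P_max = 65
Inverse supply: P = 1 + Q/2, so P_min = 1
CS = (1/2) * 64 * (65 - 33) = 1024
PS = (1/2) * 64 * (33 - 1) = 1024
TS = CS + PS = 1024 + 1024 = 2048

2048


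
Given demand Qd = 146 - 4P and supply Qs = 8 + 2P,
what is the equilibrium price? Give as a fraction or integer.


At equilibrium, Qd = Qs.
146 - 4P = 8 + 2P
146 - 8 = 4P + 2P
138 = 6P
P* = 138/6 = 23

23


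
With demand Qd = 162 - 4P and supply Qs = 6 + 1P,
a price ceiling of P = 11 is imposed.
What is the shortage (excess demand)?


At P = 11:
Qd = 162 - 4*11 = 118
Qs = 6 + 1*11 = 17
Shortage = Qd - Qs = 118 - 17 = 101

101


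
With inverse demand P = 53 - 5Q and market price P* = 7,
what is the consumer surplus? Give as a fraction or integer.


Maximum willingness to pay (at Q=0): P_max = 53
Quantity demanded at P* = 7:
Q* = (53 - 7)/5 = 46/5
CS = (1/2) * Q* * (P_max - P*)
CS = (1/2) * 46/5 * (53 - 7)
CS = (1/2) * 46/5 * 46 = 1058/5

1058/5


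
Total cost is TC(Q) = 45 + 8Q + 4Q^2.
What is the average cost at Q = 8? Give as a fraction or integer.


TC(8) = 45 + 8*8 + 4*8^2
TC(8) = 45 + 64 + 256 = 365
AC = TC/Q = 365/8 = 365/8

365/8


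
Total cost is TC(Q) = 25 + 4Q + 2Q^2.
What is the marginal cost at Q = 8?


MC = dTC/dQ = 4 + 2*2*Q
At Q = 8:
MC = 4 + 4*8
MC = 4 + 32 = 36

36


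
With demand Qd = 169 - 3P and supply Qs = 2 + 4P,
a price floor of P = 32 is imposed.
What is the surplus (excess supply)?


At P = 32:
Qd = 169 - 3*32 = 73
Qs = 2 + 4*32 = 130
Surplus = Qs - Qd = 130 - 73 = 57

57


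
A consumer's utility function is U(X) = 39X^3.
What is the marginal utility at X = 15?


MU = dU/dX = 39*3*X^(3-1)
MU = 117*X^2
At X = 15:
MU = 117 * 15^2
MU = 117 * 225 = 26325

26325


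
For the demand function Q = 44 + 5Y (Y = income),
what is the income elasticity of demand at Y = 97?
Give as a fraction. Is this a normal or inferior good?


dQ/dY = 5
At Y = 97: Q = 44 + 5*97 = 529
Ey = (dQ/dY)(Y/Q) = 5 * 97 / 529 = 485/529
Since Ey > 0, this is a normal good.

485/529 (normal good)


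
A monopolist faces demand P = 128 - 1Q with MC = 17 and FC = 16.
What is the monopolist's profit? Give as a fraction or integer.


MR = MC: 128 - 2Q = 17
Q* = 111/2
P* = 128 - 1*111/2 = 145/2
Profit = (P* - MC)*Q* - FC
= (145/2 - 17)*111/2 - 16
= 111/2*111/2 - 16
= 12321/4 - 16 = 12257/4

12257/4


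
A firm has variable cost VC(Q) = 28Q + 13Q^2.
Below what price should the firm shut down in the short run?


AVC(Q) = VC(Q)/Q = 28 + 13Q
AVC is increasing in Q, so minimum AVC is at Q -> 0+.
Min AVC = 28
The firm should shut down if P < 28.

28


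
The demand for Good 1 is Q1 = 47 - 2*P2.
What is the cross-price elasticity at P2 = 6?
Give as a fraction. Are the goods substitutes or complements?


dQ1/dP2 = -2
At P2 = 6: Q1 = 47 - 2*6 = 35
Exy = (dQ1/dP2)(P2/Q1) = -2 * 6 / 35 = -12/35
Since Exy < 0, the goods are complements.

-12/35 (complements)


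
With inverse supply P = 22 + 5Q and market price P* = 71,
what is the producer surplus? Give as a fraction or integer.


Minimum supply price (at Q=0): P_min = 22
Quantity supplied at P* = 71:
Q* = (71 - 22)/5 = 49/5
PS = (1/2) * Q* * (P* - P_min)
PS = (1/2) * 49/5 * (71 - 22)
PS = (1/2) * 49/5 * 49 = 2401/10

2401/10


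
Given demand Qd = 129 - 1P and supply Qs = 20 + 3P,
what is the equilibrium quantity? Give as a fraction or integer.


First find equilibrium price:
129 - 1P = 20 + 3P
P* = 109/4 = 109/4
Then substitute into demand:
Q* = 129 - 1 * 109/4 = 407/4

407/4


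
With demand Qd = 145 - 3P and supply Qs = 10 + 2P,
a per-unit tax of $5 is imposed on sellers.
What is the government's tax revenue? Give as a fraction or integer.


With tax on sellers, new supply: Qs' = 10 + 2(P - 5)
= 0 + 2P
New equilibrium quantity:
Q_new = 58
Tax revenue = tax * Q_new = 5 * 58 = 290

290


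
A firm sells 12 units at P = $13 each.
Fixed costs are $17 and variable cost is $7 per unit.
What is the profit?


Total Revenue = P * Q = 13 * 12 = $156
Total Cost = FC + VC*Q = 17 + 7*12 = $101
Profit = TR - TC = 156 - 101 = $55

$55


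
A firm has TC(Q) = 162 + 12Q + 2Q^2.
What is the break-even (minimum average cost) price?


AC(Q) = 162/Q + 12 + 2Q
To minimize: dAC/dQ = -162/Q^2 + 2 = 0
Q^2 = 162/2 = 81
Q* = 9
Min AC = 162/9 + 12 + 2*9
Min AC = 18 + 12 + 18 = 48

48


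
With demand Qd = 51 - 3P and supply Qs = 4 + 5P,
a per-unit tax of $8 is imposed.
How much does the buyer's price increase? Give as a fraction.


With a per-unit tax, the buyer's price increase depends on relative slopes.
Supply slope: d = 5, Demand slope: b = 3
Buyer's price increase = d * tax / (b + d)
= 5 * 8 / (3 + 5)
= 40 / 8 = 5

5


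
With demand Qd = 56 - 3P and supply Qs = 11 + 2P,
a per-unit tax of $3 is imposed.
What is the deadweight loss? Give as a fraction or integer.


Pre-tax equilibrium quantity: Q* = 29
Post-tax equilibrium quantity: Q_tax = 127/5
Reduction in quantity: Q* - Q_tax = 18/5
DWL = (1/2) * tax * (Q* - Q_tax)
DWL = (1/2) * 3 * 18/5 = 27/5

27/5


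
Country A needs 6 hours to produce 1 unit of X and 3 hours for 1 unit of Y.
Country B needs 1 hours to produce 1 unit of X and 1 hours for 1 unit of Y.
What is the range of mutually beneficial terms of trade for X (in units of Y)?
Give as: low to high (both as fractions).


Opportunity cost of X for Country A = hours_X / hours_Y = 6/3 = 2 units of Y
Opportunity cost of X for Country B = hours_X / hours_Y = 1/1 = 1 units of Y
Terms of trade must be between the two opportunity costs.
Range: 1 to 2

1 to 2


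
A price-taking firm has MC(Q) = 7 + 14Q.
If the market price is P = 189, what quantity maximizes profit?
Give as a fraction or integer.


In perfect competition, profit is maximized where P = MC.
189 = 7 + 14Q
182 = 14Q
Q* = 182/14 = 13

13


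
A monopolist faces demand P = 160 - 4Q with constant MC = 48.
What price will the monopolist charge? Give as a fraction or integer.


MR = 160 - 8Q
Set MR = MC: 160 - 8Q = 48
Q* = 14
Substitute into demand:
P* = 160 - 4*14 = 104

104


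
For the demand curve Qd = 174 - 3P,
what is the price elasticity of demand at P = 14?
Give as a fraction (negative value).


dQ/dP = -3
At P = 14: Q = 174 - 3*14 = 132
E = (dQ/dP)(P/Q) = (-3)(14/132) = -7/22

-7/22


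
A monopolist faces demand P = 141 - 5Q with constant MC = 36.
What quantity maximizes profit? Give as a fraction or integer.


TR = P*Q = (141 - 5Q)Q = 141Q - 5Q^2
MR = dTR/dQ = 141 - 10Q
Set MR = MC:
141 - 10Q = 36
105 = 10Q
Q* = 105/10 = 21/2

21/2


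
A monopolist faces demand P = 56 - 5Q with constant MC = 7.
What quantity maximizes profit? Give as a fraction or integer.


TR = P*Q = (56 - 5Q)Q = 56Q - 5Q^2
MR = dTR/dQ = 56 - 10Q
Set MR = MC:
56 - 10Q = 7
49 = 10Q
Q* = 49/10 = 49/10

49/10


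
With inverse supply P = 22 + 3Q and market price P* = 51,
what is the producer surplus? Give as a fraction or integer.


Minimum supply price (at Q=0): P_min = 22
Quantity supplied at P* = 51:
Q* = (51 - 22)/3 = 29/3
PS = (1/2) * Q* * (P* - P_min)
PS = (1/2) * 29/3 * (51 - 22)
PS = (1/2) * 29/3 * 29 = 841/6

841/6


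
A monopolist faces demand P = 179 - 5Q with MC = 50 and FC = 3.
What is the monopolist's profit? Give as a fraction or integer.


MR = MC: 179 - 10Q = 50
Q* = 129/10
P* = 179 - 5*129/10 = 229/2
Profit = (P* - MC)*Q* - FC
= (229/2 - 50)*129/10 - 3
= 129/2*129/10 - 3
= 16641/20 - 3 = 16581/20

16581/20


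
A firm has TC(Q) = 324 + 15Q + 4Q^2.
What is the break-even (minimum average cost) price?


AC(Q) = 324/Q + 15 + 4Q
To minimize: dAC/dQ = -324/Q^2 + 4 = 0
Q^2 = 324/4 = 81
Q* = 9
Min AC = 324/9 + 15 + 4*9
Min AC = 36 + 15 + 36 = 87

87


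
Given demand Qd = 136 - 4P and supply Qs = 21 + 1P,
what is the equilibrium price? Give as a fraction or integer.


At equilibrium, Qd = Qs.
136 - 4P = 21 + 1P
136 - 21 = 4P + 1P
115 = 5P
P* = 115/5 = 23

23


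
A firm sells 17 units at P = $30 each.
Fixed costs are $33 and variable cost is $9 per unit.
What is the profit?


Total Revenue = P * Q = 30 * 17 = $510
Total Cost = FC + VC*Q = 33 + 9*17 = $186
Profit = TR - TC = 510 - 186 = $324

$324


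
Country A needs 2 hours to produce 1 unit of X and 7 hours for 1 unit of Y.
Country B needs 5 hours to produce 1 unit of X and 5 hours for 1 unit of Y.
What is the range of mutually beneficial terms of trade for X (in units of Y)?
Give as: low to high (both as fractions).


Opportunity cost of X for Country A = hours_X / hours_Y = 2/7 = 2/7 units of Y
Opportunity cost of X for Country B = hours_X / hours_Y = 5/5 = 1 units of Y
Terms of trade must be between the two opportunity costs.
Range: 2/7 to 1

2/7 to 1


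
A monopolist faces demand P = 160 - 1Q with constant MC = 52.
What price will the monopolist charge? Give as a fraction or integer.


MR = 160 - 2Q
Set MR = MC: 160 - 2Q = 52
Q* = 54
Substitute into demand:
P* = 160 - 1*54 = 106

106


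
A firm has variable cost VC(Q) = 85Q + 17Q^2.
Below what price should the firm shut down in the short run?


AVC(Q) = VC(Q)/Q = 85 + 17Q
AVC is increasing in Q, so minimum AVC is at Q -> 0+.
Min AVC = 85
The firm should shut down if P < 85.

85


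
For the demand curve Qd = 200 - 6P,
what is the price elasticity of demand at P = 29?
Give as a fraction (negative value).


dQ/dP = -6
At P = 29: Q = 200 - 6*29 = 26
E = (dQ/dP)(P/Q) = (-6)(29/26) = -87/13

-87/13


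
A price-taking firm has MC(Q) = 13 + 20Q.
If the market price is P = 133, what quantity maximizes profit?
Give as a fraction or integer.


In perfect competition, profit is maximized where P = MC.
133 = 13 + 20Q
120 = 20Q
Q* = 120/20 = 6

6


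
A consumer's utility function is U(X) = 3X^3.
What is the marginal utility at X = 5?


MU = dU/dX = 3*3*X^(3-1)
MU = 9*X^2
At X = 5:
MU = 9 * 5^2
MU = 9 * 25 = 225

225


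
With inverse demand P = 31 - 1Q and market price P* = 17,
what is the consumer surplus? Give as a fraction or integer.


Maximum willingness to pay (at Q=0): P_max = 31
Quantity demanded at P* = 17:
Q* = (31 - 17)/1 = 14
CS = (1/2) * Q* * (P_max - P*)
CS = (1/2) * 14 * (31 - 17)
CS = (1/2) * 14 * 14 = 98

98


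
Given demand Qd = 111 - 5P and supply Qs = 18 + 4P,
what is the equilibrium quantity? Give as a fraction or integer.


First find equilibrium price:
111 - 5P = 18 + 4P
P* = 93/9 = 31/3
Then substitute into demand:
Q* = 111 - 5 * 31/3 = 178/3

178/3


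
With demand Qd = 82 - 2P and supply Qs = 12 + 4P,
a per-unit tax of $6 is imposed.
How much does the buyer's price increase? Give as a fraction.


With a per-unit tax, the buyer's price increase depends on relative slopes.
Supply slope: d = 4, Demand slope: b = 2
Buyer's price increase = d * tax / (b + d)
= 4 * 6 / (2 + 4)
= 24 / 6 = 4

4


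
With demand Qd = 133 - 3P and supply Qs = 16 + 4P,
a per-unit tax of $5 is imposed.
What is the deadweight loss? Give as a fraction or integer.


Pre-tax equilibrium quantity: Q* = 580/7
Post-tax equilibrium quantity: Q_tax = 520/7
Reduction in quantity: Q* - Q_tax = 60/7
DWL = (1/2) * tax * (Q* - Q_tax)
DWL = (1/2) * 5 * 60/7 = 150/7

150/7


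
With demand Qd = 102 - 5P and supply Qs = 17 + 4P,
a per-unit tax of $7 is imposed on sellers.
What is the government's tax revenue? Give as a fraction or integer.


With tax on sellers, new supply: Qs' = 17 + 4(P - 7)
= 4P - 11
New equilibrium quantity:
Q_new = 353/9
Tax revenue = tax * Q_new = 7 * 353/9 = 2471/9

2471/9


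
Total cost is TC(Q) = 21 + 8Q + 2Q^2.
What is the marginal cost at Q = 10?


MC = dTC/dQ = 8 + 2*2*Q
At Q = 10:
MC = 8 + 4*10
MC = 8 + 40 = 48

48


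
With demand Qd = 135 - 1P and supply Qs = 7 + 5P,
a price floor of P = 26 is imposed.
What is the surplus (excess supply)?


At P = 26:
Qd = 135 - 1*26 = 109
Qs = 7 + 5*26 = 137
Surplus = Qs - Qd = 137 - 109 = 28

28


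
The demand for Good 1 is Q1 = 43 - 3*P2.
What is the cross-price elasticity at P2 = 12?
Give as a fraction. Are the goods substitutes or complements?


dQ1/dP2 = -3
At P2 = 12: Q1 = 43 - 3*12 = 7
Exy = (dQ1/dP2)(P2/Q1) = -3 * 12 / 7 = -36/7
Since Exy < 0, the goods are complements.

-36/7 (complements)


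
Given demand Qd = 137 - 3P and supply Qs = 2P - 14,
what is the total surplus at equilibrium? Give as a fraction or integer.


Find equilibrium: 137 - 3P = 2P - 14
137 + 14 = 5P
P* = 151/5 = 151/5
Q* = 2*151/5 - 14 = 232/5
Inverse demand: P = 137/3 - Q/3, so P_max = 137/3
Inverse supply: P = 7 + Q/2, so P_min = 7
CS = (1/2) * 232/5 * (137/3 - 151/5) = 26912/75
PS = (1/2) * 232/5 * (151/5 - 7) = 13456/25
TS = CS + PS = 26912/75 + 13456/25 = 13456/15

13456/15


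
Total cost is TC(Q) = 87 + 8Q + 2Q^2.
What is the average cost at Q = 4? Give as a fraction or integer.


TC(4) = 87 + 8*4 + 2*4^2
TC(4) = 87 + 32 + 32 = 151
AC = TC/Q = 151/4 = 151/4

151/4


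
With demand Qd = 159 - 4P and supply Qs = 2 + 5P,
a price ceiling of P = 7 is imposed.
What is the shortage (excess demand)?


At P = 7:
Qd = 159 - 4*7 = 131
Qs = 2 + 5*7 = 37
Shortage = Qd - Qs = 131 - 37 = 94

94


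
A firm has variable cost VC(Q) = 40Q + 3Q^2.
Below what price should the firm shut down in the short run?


AVC(Q) = VC(Q)/Q = 40 + 3Q
AVC is increasing in Q, so minimum AVC is at Q -> 0+.
Min AVC = 40
The firm should shut down if P < 40.

40


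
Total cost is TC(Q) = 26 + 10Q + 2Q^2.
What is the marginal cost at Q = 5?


MC = dTC/dQ = 10 + 2*2*Q
At Q = 5:
MC = 10 + 4*5
MC = 10 + 20 = 30

30


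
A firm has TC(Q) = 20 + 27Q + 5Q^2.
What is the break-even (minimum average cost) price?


AC(Q) = 20/Q + 27 + 5Q
To minimize: dAC/dQ = -20/Q^2 + 5 = 0
Q^2 = 20/5 = 4
Q* = 2
Min AC = 20/2 + 27 + 5*2
Min AC = 10 + 27 + 10 = 47

47


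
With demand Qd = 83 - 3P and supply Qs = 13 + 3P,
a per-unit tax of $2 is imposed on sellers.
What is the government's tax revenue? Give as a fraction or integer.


With tax on sellers, new supply: Qs' = 13 + 3(P - 2)
= 7 + 3P
New equilibrium quantity:
Q_new = 45
Tax revenue = tax * Q_new = 2 * 45 = 90

90


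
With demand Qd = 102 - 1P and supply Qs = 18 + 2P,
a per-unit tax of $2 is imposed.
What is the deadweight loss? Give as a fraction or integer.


Pre-tax equilibrium quantity: Q* = 74
Post-tax equilibrium quantity: Q_tax = 218/3
Reduction in quantity: Q* - Q_tax = 4/3
DWL = (1/2) * tax * (Q* - Q_tax)
DWL = (1/2) * 2 * 4/3 = 4/3

4/3


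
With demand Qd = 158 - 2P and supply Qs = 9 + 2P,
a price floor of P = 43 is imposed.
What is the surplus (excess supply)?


At P = 43:
Qd = 158 - 2*43 = 72
Qs = 9 + 2*43 = 95
Surplus = Qs - Qd = 95 - 72 = 23

23


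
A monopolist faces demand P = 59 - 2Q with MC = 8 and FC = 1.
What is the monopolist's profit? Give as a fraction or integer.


MR = MC: 59 - 4Q = 8
Q* = 51/4
P* = 59 - 2*51/4 = 67/2
Profit = (P* - MC)*Q* - FC
= (67/2 - 8)*51/4 - 1
= 51/2*51/4 - 1
= 2601/8 - 1 = 2593/8

2593/8


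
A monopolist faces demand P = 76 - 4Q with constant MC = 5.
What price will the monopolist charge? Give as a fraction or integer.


MR = 76 - 8Q
Set MR = MC: 76 - 8Q = 5
Q* = 71/8
Substitute into demand:
P* = 76 - 4*71/8 = 81/2

81/2


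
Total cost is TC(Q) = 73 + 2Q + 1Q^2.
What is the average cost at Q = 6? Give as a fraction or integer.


TC(6) = 73 + 2*6 + 1*6^2
TC(6) = 73 + 12 + 36 = 121
AC = TC/Q = 121/6 = 121/6

121/6


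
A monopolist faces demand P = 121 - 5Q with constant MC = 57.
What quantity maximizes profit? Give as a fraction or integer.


TR = P*Q = (121 - 5Q)Q = 121Q - 5Q^2
MR = dTR/dQ = 121 - 10Q
Set MR = MC:
121 - 10Q = 57
64 = 10Q
Q* = 64/10 = 32/5

32/5


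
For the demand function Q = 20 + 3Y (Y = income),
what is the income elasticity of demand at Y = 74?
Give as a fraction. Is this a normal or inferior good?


dQ/dY = 3
At Y = 74: Q = 20 + 3*74 = 242
Ey = (dQ/dY)(Y/Q) = 3 * 74 / 242 = 111/121
Since Ey > 0, this is a normal good.

111/121 (normal good)


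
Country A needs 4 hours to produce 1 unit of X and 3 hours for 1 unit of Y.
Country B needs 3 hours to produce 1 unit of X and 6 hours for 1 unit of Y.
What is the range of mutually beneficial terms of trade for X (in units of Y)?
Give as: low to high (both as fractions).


Opportunity cost of X for Country A = hours_X / hours_Y = 4/3 = 4/3 units of Y
Opportunity cost of X for Country B = hours_X / hours_Y = 3/6 = 1/2 units of Y
Terms of trade must be between the two opportunity costs.
Range: 1/2 to 4/3

1/2 to 4/3


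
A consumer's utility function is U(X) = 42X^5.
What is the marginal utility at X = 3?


MU = dU/dX = 42*5*X^(5-1)
MU = 210*X^4
At X = 3:
MU = 210 * 3^4
MU = 210 * 81 = 17010

17010


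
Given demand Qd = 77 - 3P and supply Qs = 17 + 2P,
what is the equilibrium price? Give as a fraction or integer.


At equilibrium, Qd = Qs.
77 - 3P = 17 + 2P
77 - 17 = 3P + 2P
60 = 5P
P* = 60/5 = 12

12


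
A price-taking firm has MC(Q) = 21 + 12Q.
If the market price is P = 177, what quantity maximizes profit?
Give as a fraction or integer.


In perfect competition, profit is maximized where P = MC.
177 = 21 + 12Q
156 = 12Q
Q* = 156/12 = 13

13


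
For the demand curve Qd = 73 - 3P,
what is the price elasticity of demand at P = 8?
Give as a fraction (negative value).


dQ/dP = -3
At P = 8: Q = 73 - 3*8 = 49
E = (dQ/dP)(P/Q) = (-3)(8/49) = -24/49

-24/49


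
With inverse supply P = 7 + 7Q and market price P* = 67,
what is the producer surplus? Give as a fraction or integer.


Minimum supply price (at Q=0): P_min = 7
Quantity supplied at P* = 67:
Q* = (67 - 7)/7 = 60/7
PS = (1/2) * Q* * (P* - P_min)
PS = (1/2) * 60/7 * (67 - 7)
PS = (1/2) * 60/7 * 60 = 1800/7

1800/7


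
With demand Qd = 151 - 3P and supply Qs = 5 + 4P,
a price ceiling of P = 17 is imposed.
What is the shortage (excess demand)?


At P = 17:
Qd = 151 - 3*17 = 100
Qs = 5 + 4*17 = 73
Shortage = Qd - Qs = 100 - 73 = 27

27


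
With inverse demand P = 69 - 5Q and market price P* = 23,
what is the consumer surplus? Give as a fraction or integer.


Maximum willingness to pay (at Q=0): P_max = 69
Quantity demanded at P* = 23:
Q* = (69 - 23)/5 = 46/5
CS = (1/2) * Q* * (P_max - P*)
CS = (1/2) * 46/5 * (69 - 23)
CS = (1/2) * 46/5 * 46 = 1058/5

1058/5


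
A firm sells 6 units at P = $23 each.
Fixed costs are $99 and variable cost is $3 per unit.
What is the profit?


Total Revenue = P * Q = 23 * 6 = $138
Total Cost = FC + VC*Q = 99 + 3*6 = $117
Profit = TR - TC = 138 - 117 = $21

$21


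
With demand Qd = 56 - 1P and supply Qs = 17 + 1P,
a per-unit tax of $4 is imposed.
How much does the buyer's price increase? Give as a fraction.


With a per-unit tax, the buyer's price increase depends on relative slopes.
Supply slope: d = 1, Demand slope: b = 1
Buyer's price increase = d * tax / (b + d)
= 1 * 4 / (1 + 1)
= 4 / 2 = 2

2


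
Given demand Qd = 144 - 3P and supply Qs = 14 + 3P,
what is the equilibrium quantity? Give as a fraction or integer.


First find equilibrium price:
144 - 3P = 14 + 3P
P* = 130/6 = 65/3
Then substitute into demand:
Q* = 144 - 3 * 65/3 = 79

79


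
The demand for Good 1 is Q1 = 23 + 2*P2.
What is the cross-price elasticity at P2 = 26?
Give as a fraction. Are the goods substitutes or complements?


dQ1/dP2 = 2
At P2 = 26: Q1 = 23 + 2*26 = 75
Exy = (dQ1/dP2)(P2/Q1) = 2 * 26 / 75 = 52/75
Since Exy > 0, the goods are substitutes.

52/75 (substitutes)


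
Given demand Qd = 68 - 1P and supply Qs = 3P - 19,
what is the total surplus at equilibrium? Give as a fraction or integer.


Find equilibrium: 68 - 1P = 3P - 19
68 + 19 = 4P
P* = 87/4 = 87/4
Q* = 3*87/4 - 19 = 185/4
Inverse demand: P = 68 - Q/1, so P_max = 68
Inverse supply: P = 19/3 + Q/3, so P_min = 19/3
CS = (1/2) * 185/4 * (68 - 87/4) = 34225/32
PS = (1/2) * 185/4 * (87/4 - 19/3) = 34225/96
TS = CS + PS = 34225/32 + 34225/96 = 34225/24

34225/24


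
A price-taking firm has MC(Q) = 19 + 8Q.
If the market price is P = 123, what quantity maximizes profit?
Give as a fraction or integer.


In perfect competition, profit is maximized where P = MC.
123 = 19 + 8Q
104 = 8Q
Q* = 104/8 = 13

13


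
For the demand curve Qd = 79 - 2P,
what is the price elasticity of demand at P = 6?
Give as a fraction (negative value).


dQ/dP = -2
At P = 6: Q = 79 - 2*6 = 67
E = (dQ/dP)(P/Q) = (-2)(6/67) = -12/67

-12/67


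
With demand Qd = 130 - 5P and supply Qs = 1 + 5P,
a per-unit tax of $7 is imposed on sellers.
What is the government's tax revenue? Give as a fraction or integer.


With tax on sellers, new supply: Qs' = 1 + 5(P - 7)
= 5P - 34
New equilibrium quantity:
Q_new = 48
Tax revenue = tax * Q_new = 7 * 48 = 336

336


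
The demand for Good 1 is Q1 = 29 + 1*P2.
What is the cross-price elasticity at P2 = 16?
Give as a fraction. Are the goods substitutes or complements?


dQ1/dP2 = 1
At P2 = 16: Q1 = 29 + 1*16 = 45
Exy = (dQ1/dP2)(P2/Q1) = 1 * 16 / 45 = 16/45
Since Exy > 0, the goods are substitutes.

16/45 (substitutes)


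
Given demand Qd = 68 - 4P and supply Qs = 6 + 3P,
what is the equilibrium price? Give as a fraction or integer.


At equilibrium, Qd = Qs.
68 - 4P = 6 + 3P
68 - 6 = 4P + 3P
62 = 7P
P* = 62/7 = 62/7

62/7


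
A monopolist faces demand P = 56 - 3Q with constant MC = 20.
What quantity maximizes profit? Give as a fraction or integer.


TR = P*Q = (56 - 3Q)Q = 56Q - 3Q^2
MR = dTR/dQ = 56 - 6Q
Set MR = MC:
56 - 6Q = 20
36 = 6Q
Q* = 36/6 = 6

6


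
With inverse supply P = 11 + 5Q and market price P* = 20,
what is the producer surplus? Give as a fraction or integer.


Minimum supply price (at Q=0): P_min = 11
Quantity supplied at P* = 20:
Q* = (20 - 11)/5 = 9/5
PS = (1/2) * Q* * (P* - P_min)
PS = (1/2) * 9/5 * (20 - 11)
PS = (1/2) * 9/5 * 9 = 81/10

81/10


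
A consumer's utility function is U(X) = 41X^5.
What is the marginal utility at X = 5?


MU = dU/dX = 41*5*X^(5-1)
MU = 205*X^4
At X = 5:
MU = 205 * 5^4
MU = 205 * 625 = 128125

128125


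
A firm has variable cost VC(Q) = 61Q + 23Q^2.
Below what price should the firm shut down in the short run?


AVC(Q) = VC(Q)/Q = 61 + 23Q
AVC is increasing in Q, so minimum AVC is at Q -> 0+.
Min AVC = 61
The firm should shut down if P < 61.

61


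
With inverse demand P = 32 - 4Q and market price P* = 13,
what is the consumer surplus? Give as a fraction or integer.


Maximum willingness to pay (at Q=0): P_max = 32
Quantity demanded at P* = 13:
Q* = (32 - 13)/4 = 19/4
CS = (1/2) * Q* * (P_max - P*)
CS = (1/2) * 19/4 * (32 - 13)
CS = (1/2) * 19/4 * 19 = 361/8

361/8


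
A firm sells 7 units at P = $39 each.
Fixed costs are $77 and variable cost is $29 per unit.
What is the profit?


Total Revenue = P * Q = 39 * 7 = $273
Total Cost = FC + VC*Q = 77 + 29*7 = $280
Profit = TR - TC = 273 - 280 = $-7

$-7


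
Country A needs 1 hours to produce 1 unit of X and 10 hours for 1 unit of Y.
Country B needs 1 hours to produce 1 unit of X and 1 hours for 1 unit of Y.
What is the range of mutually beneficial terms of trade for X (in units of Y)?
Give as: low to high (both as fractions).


Opportunity cost of X for Country A = hours_X / hours_Y = 1/10 = 1/10 units of Y
Opportunity cost of X for Country B = hours_X / hours_Y = 1/1 = 1 units of Y
Terms of trade must be between the two opportunity costs.
Range: 1/10 to 1

1/10 to 1


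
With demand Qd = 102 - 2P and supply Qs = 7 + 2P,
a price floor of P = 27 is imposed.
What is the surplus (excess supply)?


At P = 27:
Qd = 102 - 2*27 = 48
Qs = 7 + 2*27 = 61
Surplus = Qs - Qd = 61 - 48 = 13

13


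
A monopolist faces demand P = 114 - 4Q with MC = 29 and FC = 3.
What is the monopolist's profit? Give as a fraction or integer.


MR = MC: 114 - 8Q = 29
Q* = 85/8
P* = 114 - 4*85/8 = 143/2
Profit = (P* - MC)*Q* - FC
= (143/2 - 29)*85/8 - 3
= 85/2*85/8 - 3
= 7225/16 - 3 = 7177/16

7177/16


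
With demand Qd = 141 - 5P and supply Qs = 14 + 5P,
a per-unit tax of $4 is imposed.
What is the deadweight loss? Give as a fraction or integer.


Pre-tax equilibrium quantity: Q* = 155/2
Post-tax equilibrium quantity: Q_tax = 135/2
Reduction in quantity: Q* - Q_tax = 10
DWL = (1/2) * tax * (Q* - Q_tax)
DWL = (1/2) * 4 * 10 = 20

20


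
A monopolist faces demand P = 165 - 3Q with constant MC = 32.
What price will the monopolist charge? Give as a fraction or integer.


MR = 165 - 6Q
Set MR = MC: 165 - 6Q = 32
Q* = 133/6
Substitute into demand:
P* = 165 - 3*133/6 = 197/2

197/2


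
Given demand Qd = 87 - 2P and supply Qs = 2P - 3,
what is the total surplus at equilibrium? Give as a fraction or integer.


Find equilibrium: 87 - 2P = 2P - 3
87 + 3 = 4P
P* = 90/4 = 45/2
Q* = 2*45/2 - 3 = 42
Inverse demand: P = 87/2 - Q/2, so P_max = 87/2
Inverse supply: P = 3/2 + Q/2, so P_min = 3/2
CS = (1/2) * 42 * (87/2 - 45/2) = 441
PS = (1/2) * 42 * (45/2 - 3/2) = 441
TS = CS + PS = 441 + 441 = 882

882


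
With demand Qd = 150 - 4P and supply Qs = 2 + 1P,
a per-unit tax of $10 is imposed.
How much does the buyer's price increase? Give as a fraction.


With a per-unit tax, the buyer's price increase depends on relative slopes.
Supply slope: d = 1, Demand slope: b = 4
Buyer's price increase = d * tax / (b + d)
= 1 * 10 / (4 + 1)
= 10 / 5 = 2

2


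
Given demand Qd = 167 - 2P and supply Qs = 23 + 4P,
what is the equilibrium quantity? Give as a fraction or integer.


First find equilibrium price:
167 - 2P = 23 + 4P
P* = 144/6 = 24
Then substitute into demand:
Q* = 167 - 2 * 24 = 119

119


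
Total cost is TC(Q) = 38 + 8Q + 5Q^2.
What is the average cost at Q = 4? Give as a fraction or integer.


TC(4) = 38 + 8*4 + 5*4^2
TC(4) = 38 + 32 + 80 = 150
AC = TC/Q = 150/4 = 75/2

75/2


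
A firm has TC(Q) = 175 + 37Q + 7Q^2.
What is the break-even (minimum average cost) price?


AC(Q) = 175/Q + 37 + 7Q
To minimize: dAC/dQ = -175/Q^2 + 7 = 0
Q^2 = 175/7 = 25
Q* = 5
Min AC = 175/5 + 37 + 7*5
Min AC = 35 + 37 + 35 = 107

107


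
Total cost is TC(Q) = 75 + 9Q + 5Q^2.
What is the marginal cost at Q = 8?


MC = dTC/dQ = 9 + 2*5*Q
At Q = 8:
MC = 9 + 10*8
MC = 9 + 80 = 89

89


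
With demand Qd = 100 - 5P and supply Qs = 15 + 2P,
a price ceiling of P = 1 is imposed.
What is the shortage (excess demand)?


At P = 1:
Qd = 100 - 5*1 = 95
Qs = 15 + 2*1 = 17
Shortage = Qd - Qs = 95 - 17 = 78

78


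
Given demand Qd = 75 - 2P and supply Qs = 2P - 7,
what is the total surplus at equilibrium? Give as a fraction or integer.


Find equilibrium: 75 - 2P = 2P - 7
75 + 7 = 4P
P* = 82/4 = 41/2
Q* = 2*41/2 - 7 = 34
Inverse demand: P = 75/2 - Q/2, so P_max = 75/2
Inverse supply: P = 7/2 + Q/2, so P_min = 7/2
CS = (1/2) * 34 * (75/2 - 41/2) = 289
PS = (1/2) * 34 * (41/2 - 7/2) = 289
TS = CS + PS = 289 + 289 = 578

578


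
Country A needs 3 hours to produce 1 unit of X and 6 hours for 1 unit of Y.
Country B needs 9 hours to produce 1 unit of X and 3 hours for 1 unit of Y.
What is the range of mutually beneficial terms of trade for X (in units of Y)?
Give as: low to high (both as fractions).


Opportunity cost of X for Country A = hours_X / hours_Y = 3/6 = 1/2 units of Y
Opportunity cost of X for Country B = hours_X / hours_Y = 9/3 = 3 units of Y
Terms of trade must be between the two opportunity costs.
Range: 1/2 to 3

1/2 to 3


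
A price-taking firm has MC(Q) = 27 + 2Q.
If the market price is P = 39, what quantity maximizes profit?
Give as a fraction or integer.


In perfect competition, profit is maximized where P = MC.
39 = 27 + 2Q
12 = 2Q
Q* = 12/2 = 6

6


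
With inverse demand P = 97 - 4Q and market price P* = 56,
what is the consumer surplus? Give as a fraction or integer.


Maximum willingness to pay (at Q=0): P_max = 97
Quantity demanded at P* = 56:
Q* = (97 - 56)/4 = 41/4
CS = (1/2) * Q* * (P_max - P*)
CS = (1/2) * 41/4 * (97 - 56)
CS = (1/2) * 41/4 * 41 = 1681/8

1681/8


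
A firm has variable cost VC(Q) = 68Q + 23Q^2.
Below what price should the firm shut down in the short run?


AVC(Q) = VC(Q)/Q = 68 + 23Q
AVC is increasing in Q, so minimum AVC is at Q -> 0+.
Min AVC = 68
The firm should shut down if P < 68.

68


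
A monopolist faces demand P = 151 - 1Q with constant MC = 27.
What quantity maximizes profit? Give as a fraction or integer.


TR = P*Q = (151 - 1Q)Q = 151Q - 1Q^2
MR = dTR/dQ = 151 - 2Q
Set MR = MC:
151 - 2Q = 27
124 = 2Q
Q* = 124/2 = 62

62


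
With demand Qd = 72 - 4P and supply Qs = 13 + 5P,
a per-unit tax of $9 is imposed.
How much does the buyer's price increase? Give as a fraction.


With a per-unit tax, the buyer's price increase depends on relative slopes.
Supply slope: d = 5, Demand slope: b = 4
Buyer's price increase = d * tax / (b + d)
= 5 * 9 / (4 + 5)
= 45 / 9 = 5

5


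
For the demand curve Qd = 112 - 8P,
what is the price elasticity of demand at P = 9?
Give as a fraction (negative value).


dQ/dP = -8
At P = 9: Q = 112 - 8*9 = 40
E = (dQ/dP)(P/Q) = (-8)(9/40) = -9/5

-9/5


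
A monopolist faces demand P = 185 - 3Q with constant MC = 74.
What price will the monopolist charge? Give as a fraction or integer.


MR = 185 - 6Q
Set MR = MC: 185 - 6Q = 74
Q* = 37/2
Substitute into demand:
P* = 185 - 3*37/2 = 259/2

259/2


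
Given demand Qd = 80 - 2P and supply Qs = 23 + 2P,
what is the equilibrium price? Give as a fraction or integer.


At equilibrium, Qd = Qs.
80 - 2P = 23 + 2P
80 - 23 = 2P + 2P
57 = 4P
P* = 57/4 = 57/4

57/4


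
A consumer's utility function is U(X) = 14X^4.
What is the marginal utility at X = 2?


MU = dU/dX = 14*4*X^(4-1)
MU = 56*X^3
At X = 2:
MU = 56 * 2^3
MU = 56 * 8 = 448

448


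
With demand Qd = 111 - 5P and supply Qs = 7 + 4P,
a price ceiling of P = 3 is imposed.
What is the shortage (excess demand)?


At P = 3:
Qd = 111 - 5*3 = 96
Qs = 7 + 4*3 = 19
Shortage = Qd - Qs = 96 - 19 = 77

77


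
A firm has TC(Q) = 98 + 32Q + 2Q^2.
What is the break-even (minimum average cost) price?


AC(Q) = 98/Q + 32 + 2Q
To minimize: dAC/dQ = -98/Q^2 + 2 = 0
Q^2 = 98/2 = 49
Q* = 7
Min AC = 98/7 + 32 + 2*7
Min AC = 14 + 32 + 14 = 60

60


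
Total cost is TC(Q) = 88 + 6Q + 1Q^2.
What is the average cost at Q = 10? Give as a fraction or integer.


TC(10) = 88 + 6*10 + 1*10^2
TC(10) = 88 + 60 + 100 = 248
AC = TC/Q = 248/10 = 124/5

124/5


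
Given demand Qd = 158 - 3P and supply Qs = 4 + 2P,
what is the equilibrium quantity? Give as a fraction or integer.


First find equilibrium price:
158 - 3P = 4 + 2P
P* = 154/5 = 154/5
Then substitute into demand:
Q* = 158 - 3 * 154/5 = 328/5

328/5


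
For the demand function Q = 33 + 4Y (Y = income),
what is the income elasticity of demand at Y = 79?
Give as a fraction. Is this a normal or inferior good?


dQ/dY = 4
At Y = 79: Q = 33 + 4*79 = 349
Ey = (dQ/dY)(Y/Q) = 4 * 79 / 349 = 316/349
Since Ey > 0, this is a normal good.

316/349 (normal good)


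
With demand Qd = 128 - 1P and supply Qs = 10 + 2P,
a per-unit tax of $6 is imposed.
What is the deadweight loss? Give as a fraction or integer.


Pre-tax equilibrium quantity: Q* = 266/3
Post-tax equilibrium quantity: Q_tax = 254/3
Reduction in quantity: Q* - Q_tax = 4
DWL = (1/2) * tax * (Q* - Q_tax)
DWL = (1/2) * 6 * 4 = 12

12


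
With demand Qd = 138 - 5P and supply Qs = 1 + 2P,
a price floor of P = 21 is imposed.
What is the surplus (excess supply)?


At P = 21:
Qd = 138 - 5*21 = 33
Qs = 1 + 2*21 = 43
Surplus = Qs - Qd = 43 - 33 = 10

10


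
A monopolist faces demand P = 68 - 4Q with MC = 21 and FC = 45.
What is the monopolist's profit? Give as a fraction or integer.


MR = MC: 68 - 8Q = 21
Q* = 47/8
P* = 68 - 4*47/8 = 89/2
Profit = (P* - MC)*Q* - FC
= (89/2 - 21)*47/8 - 45
= 47/2*47/8 - 45
= 2209/16 - 45 = 1489/16

1489/16


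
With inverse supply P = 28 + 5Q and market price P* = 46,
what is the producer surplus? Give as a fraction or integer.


Minimum supply price (at Q=0): P_min = 28
Quantity supplied at P* = 46:
Q* = (46 - 28)/5 = 18/5
PS = (1/2) * Q* * (P* - P_min)
PS = (1/2) * 18/5 * (46 - 28)
PS = (1/2) * 18/5 * 18 = 162/5

162/5


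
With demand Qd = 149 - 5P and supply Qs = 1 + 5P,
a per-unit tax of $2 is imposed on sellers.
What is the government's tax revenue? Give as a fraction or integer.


With tax on sellers, new supply: Qs' = 1 + 5(P - 2)
= 5P - 9
New equilibrium quantity:
Q_new = 70
Tax revenue = tax * Q_new = 2 * 70 = 140

140


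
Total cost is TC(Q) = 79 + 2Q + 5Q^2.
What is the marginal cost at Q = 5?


MC = dTC/dQ = 2 + 2*5*Q
At Q = 5:
MC = 2 + 10*5
MC = 2 + 50 = 52

52


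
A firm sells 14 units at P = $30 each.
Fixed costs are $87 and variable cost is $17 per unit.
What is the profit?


Total Revenue = P * Q = 30 * 14 = $420
Total Cost = FC + VC*Q = 87 + 17*14 = $325
Profit = TR - TC = 420 - 325 = $95

$95


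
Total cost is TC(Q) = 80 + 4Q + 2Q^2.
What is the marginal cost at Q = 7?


MC = dTC/dQ = 4 + 2*2*Q
At Q = 7:
MC = 4 + 4*7
MC = 4 + 28 = 32

32


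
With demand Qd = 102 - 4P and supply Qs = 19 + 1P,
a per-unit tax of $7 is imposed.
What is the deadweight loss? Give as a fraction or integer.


Pre-tax equilibrium quantity: Q* = 178/5
Post-tax equilibrium quantity: Q_tax = 30
Reduction in quantity: Q* - Q_tax = 28/5
DWL = (1/2) * tax * (Q* - Q_tax)
DWL = (1/2) * 7 * 28/5 = 98/5

98/5


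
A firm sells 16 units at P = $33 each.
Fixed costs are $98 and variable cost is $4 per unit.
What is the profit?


Total Revenue = P * Q = 33 * 16 = $528
Total Cost = FC + VC*Q = 98 + 4*16 = $162
Profit = TR - TC = 528 - 162 = $366

$366


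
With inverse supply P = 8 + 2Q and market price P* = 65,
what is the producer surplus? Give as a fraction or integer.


Minimum supply price (at Q=0): P_min = 8
Quantity supplied at P* = 65:
Q* = (65 - 8)/2 = 57/2
PS = (1/2) * Q* * (P* - P_min)
PS = (1/2) * 57/2 * (65 - 8)
PS = (1/2) * 57/2 * 57 = 3249/4

3249/4


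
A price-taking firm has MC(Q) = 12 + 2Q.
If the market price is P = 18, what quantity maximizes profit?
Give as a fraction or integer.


In perfect competition, profit is maximized where P = MC.
18 = 12 + 2Q
6 = 2Q
Q* = 6/2 = 3

3


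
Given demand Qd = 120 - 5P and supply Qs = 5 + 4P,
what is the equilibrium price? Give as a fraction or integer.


At equilibrium, Qd = Qs.
120 - 5P = 5 + 4P
120 - 5 = 5P + 4P
115 = 9P
P* = 115/9 = 115/9

115/9


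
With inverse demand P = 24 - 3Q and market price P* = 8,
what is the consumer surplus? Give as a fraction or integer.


Maximum willingness to pay (at Q=0): P_max = 24
Quantity demanded at P* = 8:
Q* = (24 - 8)/3 = 16/3
CS = (1/2) * Q* * (P_max - P*)
CS = (1/2) * 16/3 * (24 - 8)
CS = (1/2) * 16/3 * 16 = 128/3

128/3


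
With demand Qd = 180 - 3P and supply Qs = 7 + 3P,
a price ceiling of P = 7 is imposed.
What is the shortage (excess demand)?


At P = 7:
Qd = 180 - 3*7 = 159
Qs = 7 + 3*7 = 28
Shortage = Qd - Qs = 159 - 28 = 131

131


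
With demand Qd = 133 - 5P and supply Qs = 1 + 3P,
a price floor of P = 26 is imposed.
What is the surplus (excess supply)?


At P = 26:
Qd = 133 - 5*26 = 3
Qs = 1 + 3*26 = 79
Surplus = Qs - Qd = 79 - 3 = 76

76


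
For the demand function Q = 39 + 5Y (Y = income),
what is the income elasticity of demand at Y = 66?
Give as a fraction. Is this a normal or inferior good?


dQ/dY = 5
At Y = 66: Q = 39 + 5*66 = 369
Ey = (dQ/dY)(Y/Q) = 5 * 66 / 369 = 110/123
Since Ey > 0, this is a normal good.

110/123 (normal good)


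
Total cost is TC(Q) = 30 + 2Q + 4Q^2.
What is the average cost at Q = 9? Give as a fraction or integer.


TC(9) = 30 + 2*9 + 4*9^2
TC(9) = 30 + 18 + 324 = 372
AC = TC/Q = 372/9 = 124/3

124/3


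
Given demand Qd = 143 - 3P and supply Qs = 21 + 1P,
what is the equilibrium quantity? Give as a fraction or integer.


First find equilibrium price:
143 - 3P = 21 + 1P
P* = 122/4 = 61/2
Then substitute into demand:
Q* = 143 - 3 * 61/2 = 103/2

103/2


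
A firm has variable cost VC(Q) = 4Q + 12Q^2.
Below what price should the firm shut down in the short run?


AVC(Q) = VC(Q)/Q = 4 + 12Q
AVC is increasing in Q, so minimum AVC is at Q -> 0+.
Min AVC = 4
The firm should shut down if P < 4.

4


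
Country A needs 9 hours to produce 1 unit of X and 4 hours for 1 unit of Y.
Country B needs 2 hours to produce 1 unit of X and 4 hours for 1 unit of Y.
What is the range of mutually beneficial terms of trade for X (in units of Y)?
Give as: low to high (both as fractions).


Opportunity cost of X for Country A = hours_X / hours_Y = 9/4 = 9/4 units of Y
Opportunity cost of X for Country B = hours_X / hours_Y = 2/4 = 1/2 units of Y
Terms of trade must be between the two opportunity costs.
Range: 1/2 to 9/4

1/2 to 9/4


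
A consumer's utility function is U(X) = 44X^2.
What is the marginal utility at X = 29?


MU = dU/dX = 44*2*X^(2-1)
MU = 88*X^1
At X = 29:
MU = 88 * 29^1
MU = 88 * 29 = 2552

2552


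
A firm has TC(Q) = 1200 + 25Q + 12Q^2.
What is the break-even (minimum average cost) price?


AC(Q) = 1200/Q + 25 + 12Q
To minimize: dAC/dQ = -1200/Q^2 + 12 = 0
Q^2 = 1200/12 = 100
Q* = 10
Min AC = 1200/10 + 25 + 12*10
Min AC = 120 + 25 + 120 = 265

265


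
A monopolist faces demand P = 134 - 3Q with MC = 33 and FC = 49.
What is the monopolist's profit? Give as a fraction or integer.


MR = MC: 134 - 6Q = 33
Q* = 101/6
P* = 134 - 3*101/6 = 167/2
Profit = (P* - MC)*Q* - FC
= (167/2 - 33)*101/6 - 49
= 101/2*101/6 - 49
= 10201/12 - 49 = 9613/12

9613/12


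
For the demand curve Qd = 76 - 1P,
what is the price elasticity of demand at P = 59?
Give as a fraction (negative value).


dQ/dP = -1
At P = 59: Q = 76 - 1*59 = 17
E = (dQ/dP)(P/Q) = (-1)(59/17) = -59/17

-59/17


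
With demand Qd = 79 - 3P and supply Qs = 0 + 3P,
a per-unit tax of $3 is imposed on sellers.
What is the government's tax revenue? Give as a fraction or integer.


With tax on sellers, new supply: Qs' = 0 + 3(P - 3)
= 3P - 9
New equilibrium quantity:
Q_new = 35
Tax revenue = tax * Q_new = 3 * 35 = 105

105
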